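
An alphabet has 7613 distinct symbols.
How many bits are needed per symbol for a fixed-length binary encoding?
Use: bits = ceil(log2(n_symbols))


log2(7613) = 12.8942
Bracket: 2^12 = 4096 < 7613 <= 2^13 = 8192
So ceil(log2(7613)) = 13

bits = ceil(log2(7613)) = ceil(12.8942) = 13 bits


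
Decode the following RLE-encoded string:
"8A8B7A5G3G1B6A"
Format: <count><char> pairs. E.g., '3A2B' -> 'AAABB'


Expanding each <count><char> pair:
  8A -> 'AAAAAAAA'
  8B -> 'BBBBBBBB'
  7A -> 'AAAAAAA'
  5G -> 'GGGGG'
  3G -> 'GGG'
  1B -> 'B'
  6A -> 'AAAAAA'

Decoded = AAAAAAAABBBBBBBBAAAAAAAGGGGGGGGBAAAAAA


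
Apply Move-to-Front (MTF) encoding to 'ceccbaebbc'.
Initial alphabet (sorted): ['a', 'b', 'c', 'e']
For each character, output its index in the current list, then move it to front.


MTF encoding:
'c': index 2 in ['a', 'b', 'c', 'e'] -> ['c', 'a', 'b', 'e']
'e': index 3 in ['c', 'a', 'b', 'e'] -> ['e', 'c', 'a', 'b']
'c': index 1 in ['e', 'c', 'a', 'b'] -> ['c', 'e', 'a', 'b']
'c': index 0 in ['c', 'e', 'a', 'b'] -> ['c', 'e', 'a', 'b']
'b': index 3 in ['c', 'e', 'a', 'b'] -> ['b', 'c', 'e', 'a']
'a': index 3 in ['b', 'c', 'e', 'a'] -> ['a', 'b', 'c', 'e']
'e': index 3 in ['a', 'b', 'c', 'e'] -> ['e', 'a', 'b', 'c']
'b': index 2 in ['e', 'a', 'b', 'c'] -> ['b', 'e', 'a', 'c']
'b': index 0 in ['b', 'e', 'a', 'c'] -> ['b', 'e', 'a', 'c']
'c': index 3 in ['b', 'e', 'a', 'c'] -> ['c', 'b', 'e', 'a']


Output: [2, 3, 1, 0, 3, 3, 3, 2, 0, 3]


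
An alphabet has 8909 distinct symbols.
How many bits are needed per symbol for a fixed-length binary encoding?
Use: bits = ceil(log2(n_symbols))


log2(8909) = 13.121
Bracket: 2^13 = 8192 < 8909 <= 2^14 = 16384
So ceil(log2(8909)) = 14

bits = ceil(log2(8909)) = ceil(13.121) = 14 bits


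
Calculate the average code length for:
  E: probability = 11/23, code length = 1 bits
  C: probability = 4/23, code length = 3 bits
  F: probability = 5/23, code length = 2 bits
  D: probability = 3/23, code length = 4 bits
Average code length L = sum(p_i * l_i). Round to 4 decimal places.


Weighted contributions p_i * l_i:
  E: (11/23) * 1 = 11/23
  C: (4/23) * 3 = 12/23
  F: (5/23) * 2 = 10/23
  D: (3/23) * 4 = 12/23
Sum = (11 + 12 + 10 + 12)/23 = 45/23

L = 45/23 = 1.9565 bits/symbol


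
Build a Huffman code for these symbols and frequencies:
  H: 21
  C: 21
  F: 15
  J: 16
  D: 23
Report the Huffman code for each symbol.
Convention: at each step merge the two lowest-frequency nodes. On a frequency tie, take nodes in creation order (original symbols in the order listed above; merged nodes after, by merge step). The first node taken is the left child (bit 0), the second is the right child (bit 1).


Huffman tree construction:
Step 1: Merge F(15) + J(16) = 31
Step 2: Merge H(21) + C(21) = 42
Step 3: Merge D(23) + (F+J)(31) = 54
Step 4: Merge (H+C)(42) + (D+(F+J))(54) = 96
Read each symbol's code off the tree from the root (left child = 0, right child = 1).

Codes:
  H: 00 (length 2)
  C: 01 (length 2)
  F: 110 (length 3)
  J: 111 (length 3)
  D: 10 (length 2)
Average code length: 223/96 = 2.3229 bits/symbol


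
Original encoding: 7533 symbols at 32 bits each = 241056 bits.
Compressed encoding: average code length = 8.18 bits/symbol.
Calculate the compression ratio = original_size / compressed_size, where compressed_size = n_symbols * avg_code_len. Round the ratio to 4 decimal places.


original_size = n_symbols * orig_bits = 7533 * 32 = 241056 bits
compressed_size = n_symbols * avg_code_len = 7533 * 8.18 = 61619.94 bits
ratio = original_size / compressed_size = 241056 / 61619.94 = 3.912

Compression ratio = 3.912


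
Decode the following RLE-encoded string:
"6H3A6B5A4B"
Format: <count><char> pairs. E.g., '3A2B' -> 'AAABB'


Expanding each <count><char> pair:
  6H -> 'HHHHHH'
  3A -> 'AAA'
  6B -> 'BBBBBB'
  5A -> 'AAAAA'
  4B -> 'BBBB'

Decoded = HHHHHHAAABBBBBBAAAAABBBB


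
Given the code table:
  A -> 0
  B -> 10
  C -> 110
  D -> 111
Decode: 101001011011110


Decoding:
10 -> B
10 -> B
0 -> A
10 -> B
110 -> C
111 -> D
10 -> B


Result: BBABCDB


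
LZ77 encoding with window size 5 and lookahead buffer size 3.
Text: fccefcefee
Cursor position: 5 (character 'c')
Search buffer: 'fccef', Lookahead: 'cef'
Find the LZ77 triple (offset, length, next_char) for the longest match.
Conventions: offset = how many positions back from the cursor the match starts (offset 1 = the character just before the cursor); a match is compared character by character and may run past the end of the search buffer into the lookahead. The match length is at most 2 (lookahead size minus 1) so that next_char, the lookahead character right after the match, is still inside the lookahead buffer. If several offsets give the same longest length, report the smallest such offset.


Try each offset into the search buffer:
  offset=1 (pos 4, char 'f'): match length 0
  offset=2 (pos 3, char 'e'): match length 0
  offset=3 (pos 2, char 'c'): match length 2
  offset=4 (pos 1, char 'c'): match length 1
  offset=5 (pos 0, char 'f'): match length 0
Longest match has length 2 at offset 3.
next_char = character at position 5 + 2 = 7 -> 'f'

Best match: offset=3, length=2 (matching 'ce' starting at position 2)
LZ77 triple: (3, 2, 'f')


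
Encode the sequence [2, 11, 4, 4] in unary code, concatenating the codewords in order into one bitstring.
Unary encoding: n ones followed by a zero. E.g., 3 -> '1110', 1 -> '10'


Encode each number as n ones followed by a terminating 0:
  2 -> 110 (3 bits)
  11 -> 111111111110 (12 bits)
  4 -> 11110 (5 bits)
  4 -> 11110 (5 bits)
Total length = 3 + 12 + 5 + 5 = 25 bits.

Unary([2, 11, 4, 4]) = 1101111111111101111011110 (25 bits)


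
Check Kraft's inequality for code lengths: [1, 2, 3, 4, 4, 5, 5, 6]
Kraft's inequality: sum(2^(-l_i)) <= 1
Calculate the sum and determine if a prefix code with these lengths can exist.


Sum = 2^(-1) + 2^(-2) + 2^(-3) + 2^(-4) + 2^(-4) + 2^(-5) + 2^(-5) + 2^(-6)
    = 0.5 + 0.25 + 0.125 + 0.0625 + 0.0625 + 0.03125 + 0.03125 + 0.015625
    = 69/64 = 1.078125
Since 1.078125 > 1, Kraft's inequality is NOT satisfied.
A prefix code with these lengths CANNOT exist.

Kraft sum = 1.078125. Not satisfied.


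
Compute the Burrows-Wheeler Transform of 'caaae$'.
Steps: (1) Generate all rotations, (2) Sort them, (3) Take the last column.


Rotations (sorted):
  0: $caaae -> last char: e
  1: aaae$c -> last char: c
  2: aae$ca -> last char: a
  3: ae$caa -> last char: a
  4: caaae$ -> last char: $
  5: e$caaa -> last char: a


BWT = ecaa$a


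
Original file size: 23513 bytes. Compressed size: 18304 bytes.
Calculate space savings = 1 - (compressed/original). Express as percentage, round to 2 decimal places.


ratio = compressed/original = 18304/23513 = 0.778463
savings = 1 - ratio = 1 - 0.778463 = 0.221537
as a percentage: 0.221537 * 100 = 22.15%

Space savings = 1 - 18304/23513 = 22.15%


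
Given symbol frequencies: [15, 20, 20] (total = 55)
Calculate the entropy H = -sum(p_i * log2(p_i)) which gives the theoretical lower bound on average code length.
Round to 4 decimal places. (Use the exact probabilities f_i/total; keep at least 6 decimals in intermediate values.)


Per-symbol terms -p_i * log2(p_i) with p_i = f_i/55:
  p = 15/55 = 0.272727: log2(p) = -1.874469, -p*log2(p) = 0.511219
  p = 20/55 = 0.363636: log2(p) = -1.459432, -p*log2(p) = 0.530702
  p = 20/55 = 0.363636: log2(p) = -1.459432, -p*log2(p) = 0.530702
H = 0.511219 + 0.530702 + 0.530702 = 1.572623

H = 1.5726 bits/symbol


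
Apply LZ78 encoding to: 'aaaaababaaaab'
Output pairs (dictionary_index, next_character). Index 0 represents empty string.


LZ78 encoding steps:
Dictionary: {0: ''}
Step 1: w='' (idx 0), next='a' -> output (0, 'a'), add 'a' as idx 1
Step 2: w='a' (idx 1), next='a' -> output (1, 'a'), add 'aa' as idx 2
Step 3: w='aa' (idx 2), next='b' -> output (2, 'b'), add 'aab' as idx 3
Step 4: w='a' (idx 1), next='b' -> output (1, 'b'), add 'ab' as idx 4
Step 5: w='aa' (idx 2), next='a' -> output (2, 'a'), add 'aaa' as idx 5
Step 6: w='ab' (idx 4), end of input -> output (4, '')


Encoded: [(0, 'a'), (1, 'a'), (2, 'b'), (1, 'b'), (2, 'a'), (4, '')]


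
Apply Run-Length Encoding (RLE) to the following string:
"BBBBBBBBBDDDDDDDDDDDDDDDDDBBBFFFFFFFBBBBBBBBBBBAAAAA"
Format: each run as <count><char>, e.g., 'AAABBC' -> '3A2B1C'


Scanning runs left to right:
  i=0: run of 'B' x 9 -> '9B'
  i=9: run of 'D' x 17 -> '17D'
  i=26: run of 'B' x 3 -> '3B'
  i=29: run of 'F' x 7 -> '7F'
  i=36: run of 'B' x 11 -> '11B'
  i=47: run of 'A' x 5 -> '5A'

RLE = 9B17D3B7F11B5A


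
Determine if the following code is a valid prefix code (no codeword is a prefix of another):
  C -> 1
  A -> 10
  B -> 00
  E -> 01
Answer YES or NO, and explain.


Checking each pair (does one codeword prefix another?):
  C='1' vs A='10': prefix -- VIOLATION

NO -- this is NOT a valid prefix code. C (1) is a prefix of A (10).


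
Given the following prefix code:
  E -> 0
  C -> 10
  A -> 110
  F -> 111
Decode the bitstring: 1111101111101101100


Decoding step by step:
Bits 111 -> F
Bits 110 -> A
Bits 111 -> F
Bits 110 -> A
Bits 110 -> A
Bits 110 -> A
Bits 0 -> E


Decoded message: FAFAAAE


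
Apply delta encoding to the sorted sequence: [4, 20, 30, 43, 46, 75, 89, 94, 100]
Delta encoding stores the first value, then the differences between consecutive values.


First value: 4
Deltas:
  20 - 4 = 16
  30 - 20 = 10
  43 - 30 = 13
  46 - 43 = 3
  75 - 46 = 29
  89 - 75 = 14
  94 - 89 = 5
  100 - 94 = 6


Delta encoded: [4, 16, 10, 13, 3, 29, 14, 5, 6]


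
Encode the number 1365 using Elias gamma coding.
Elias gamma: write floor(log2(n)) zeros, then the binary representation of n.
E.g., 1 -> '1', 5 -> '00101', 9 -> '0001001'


num_bits = floor(log2(1365)) + 1 = 11
leading_zeros = num_bits - 1 = 10
binary(1365) = 10101010101

Elias gamma(1365) = '0000000000' + '10101010101' = 000000000010101010101 (21 bits)


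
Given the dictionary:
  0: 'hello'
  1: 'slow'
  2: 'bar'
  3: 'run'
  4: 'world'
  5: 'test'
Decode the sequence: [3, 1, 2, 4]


Look up each index in the dictionary:
  3 -> 'run'
  1 -> 'slow'
  2 -> 'bar'
  4 -> 'world'

Decoded: "run slow bar world"


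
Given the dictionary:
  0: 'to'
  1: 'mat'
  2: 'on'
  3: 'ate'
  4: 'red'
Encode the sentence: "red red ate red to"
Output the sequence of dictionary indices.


Look up each word in the dictionary:
  'red' -> 4
  'red' -> 4
  'ate' -> 3
  'red' -> 4
  'to' -> 0

Encoded: [4, 4, 3, 4, 0]


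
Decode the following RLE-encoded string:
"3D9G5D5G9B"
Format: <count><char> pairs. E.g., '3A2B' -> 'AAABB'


Expanding each <count><char> pair:
  3D -> 'DDD'
  9G -> 'GGGGGGGGG'
  5D -> 'DDDDD'
  5G -> 'GGGGG'
  9B -> 'BBBBBBBBB'

Decoded = DDDGGGGGGGGGDDDDDGGGGGBBBBBBBBB


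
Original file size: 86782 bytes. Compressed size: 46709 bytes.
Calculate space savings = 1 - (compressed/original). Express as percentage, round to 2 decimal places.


ratio = compressed/original = 46709/86782 = 0.538234
savings = 1 - ratio = 1 - 0.538234 = 0.461766
as a percentage: 0.461766 * 100 = 46.18%

Space savings = 1 - 46709/86782 = 46.18%


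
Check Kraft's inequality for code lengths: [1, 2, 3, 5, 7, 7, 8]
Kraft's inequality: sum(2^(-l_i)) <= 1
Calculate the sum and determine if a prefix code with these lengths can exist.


Sum = 2^(-1) + 2^(-2) + 2^(-3) + 2^(-5) + 2^(-7) + 2^(-7) + 2^(-8)
    = 0.5 + 0.25 + 0.125 + 0.03125 + 0.0078125 + 0.0078125 + 0.00390625
    = 237/256 = 0.92578125
Since 0.92578125 <= 1, Kraft's inequality IS satisfied.
A prefix code with these lengths CAN exist.

Kraft sum = 0.92578125. Satisfied.


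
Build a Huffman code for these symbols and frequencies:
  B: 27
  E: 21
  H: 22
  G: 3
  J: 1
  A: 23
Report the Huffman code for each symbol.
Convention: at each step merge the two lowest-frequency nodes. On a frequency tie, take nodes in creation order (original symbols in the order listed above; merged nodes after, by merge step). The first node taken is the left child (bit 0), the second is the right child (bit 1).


Huffman tree construction:
Step 1: Merge J(1) + G(3) = 4
Step 2: Merge (J+G)(4) + E(21) = 25
Step 3: Merge H(22) + A(23) = 45
Step 4: Merge ((J+G)+E)(25) + B(27) = 52
Step 5: Merge (H+A)(45) + (((J+G)+E)+B)(52) = 97
Read each symbol's code off the tree from the root (left child = 0, right child = 1).

Codes:
  B: 11 (length 2)
  E: 101 (length 3)
  H: 00 (length 2)
  G: 1001 (length 4)
  J: 1000 (length 4)
  A: 01 (length 2)
Average code length: 223/97 = 2.2990 bits/symbol


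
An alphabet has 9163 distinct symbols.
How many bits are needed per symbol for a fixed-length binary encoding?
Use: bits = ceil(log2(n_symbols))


log2(9163) = 13.1616
Bracket: 2^13 = 8192 < 9163 <= 2^14 = 16384
So ceil(log2(9163)) = 14

bits = ceil(log2(9163)) = ceil(13.1616) = 14 bits


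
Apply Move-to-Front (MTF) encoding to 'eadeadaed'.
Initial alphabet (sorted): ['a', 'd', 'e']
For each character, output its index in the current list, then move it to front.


MTF encoding:
'e': index 2 in ['a', 'd', 'e'] -> ['e', 'a', 'd']
'a': index 1 in ['e', 'a', 'd'] -> ['a', 'e', 'd']
'd': index 2 in ['a', 'e', 'd'] -> ['d', 'a', 'e']
'e': index 2 in ['d', 'a', 'e'] -> ['e', 'd', 'a']
'a': index 2 in ['e', 'd', 'a'] -> ['a', 'e', 'd']
'd': index 2 in ['a', 'e', 'd'] -> ['d', 'a', 'e']
'a': index 1 in ['d', 'a', 'e'] -> ['a', 'd', 'e']
'e': index 2 in ['a', 'd', 'e'] -> ['e', 'a', 'd']
'd': index 2 in ['e', 'a', 'd'] -> ['d', 'e', 'a']


Output: [2, 1, 2, 2, 2, 2, 1, 2, 2]


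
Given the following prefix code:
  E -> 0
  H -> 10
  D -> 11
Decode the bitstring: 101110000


Decoding step by step:
Bits 10 -> H
Bits 11 -> D
Bits 10 -> H
Bits 0 -> E
Bits 0 -> E
Bits 0 -> E


Decoded message: HDHEEE


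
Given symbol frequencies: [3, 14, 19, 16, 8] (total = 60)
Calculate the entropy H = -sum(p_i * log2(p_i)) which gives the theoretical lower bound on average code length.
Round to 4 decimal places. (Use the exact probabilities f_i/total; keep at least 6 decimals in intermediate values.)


Per-symbol terms -p_i * log2(p_i) with p_i = f_i/60:
  p = 3/60 = 0.050000: log2(p) = -4.321928, -p*log2(p) = 0.216096
  p = 14/60 = 0.233333: log2(p) = -2.099536, -p*log2(p) = 0.489892
  p = 19/60 = 0.316667: log2(p) = -1.658963, -p*log2(p) = 0.525338
  p = 16/60 = 0.266667: log2(p) = -1.906891, -p*log2(p) = 0.508504
  p = 8/60 = 0.133333: log2(p) = -2.906891, -p*log2(p) = 0.387585
H = 0.216096 + 0.489892 + 0.525338 + 0.508504 + 0.387585 = 2.127415

H = 2.1274 bits/symbol


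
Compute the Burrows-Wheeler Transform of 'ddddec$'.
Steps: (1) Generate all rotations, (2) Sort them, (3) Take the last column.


Rotations (sorted):
  0: $ddddec -> last char: c
  1: c$dddde -> last char: e
  2: ddddec$ -> last char: $
  3: dddec$d -> last char: d
  4: ddec$dd -> last char: d
  5: dec$ddd -> last char: d
  6: ec$dddd -> last char: d


BWT = ce$dddd


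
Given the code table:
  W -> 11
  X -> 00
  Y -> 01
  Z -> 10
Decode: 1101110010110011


Decoding:
11 -> W
01 -> Y
11 -> W
00 -> X
10 -> Z
11 -> W
00 -> X
11 -> W


Result: WYWXZWXW


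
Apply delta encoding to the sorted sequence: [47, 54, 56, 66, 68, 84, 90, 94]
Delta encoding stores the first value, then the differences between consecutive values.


First value: 47
Deltas:
  54 - 47 = 7
  56 - 54 = 2
  66 - 56 = 10
  68 - 66 = 2
  84 - 68 = 16
  90 - 84 = 6
  94 - 90 = 4


Delta encoded: [47, 7, 2, 10, 2, 16, 6, 4]


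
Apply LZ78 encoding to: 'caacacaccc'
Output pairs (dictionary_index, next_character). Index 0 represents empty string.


LZ78 encoding steps:
Dictionary: {0: ''}
Step 1: w='' (idx 0), next='c' -> output (0, 'c'), add 'c' as idx 1
Step 2: w='' (idx 0), next='a' -> output (0, 'a'), add 'a' as idx 2
Step 3: w='a' (idx 2), next='c' -> output (2, 'c'), add 'ac' as idx 3
Step 4: w='ac' (idx 3), next='a' -> output (3, 'a'), add 'aca' as idx 4
Step 5: w='c' (idx 1), next='c' -> output (1, 'c'), add 'cc' as idx 5
Step 6: w='c' (idx 1), end of input -> output (1, '')


Encoded: [(0, 'c'), (0, 'a'), (2, 'c'), (3, 'a'), (1, 'c'), (1, '')]


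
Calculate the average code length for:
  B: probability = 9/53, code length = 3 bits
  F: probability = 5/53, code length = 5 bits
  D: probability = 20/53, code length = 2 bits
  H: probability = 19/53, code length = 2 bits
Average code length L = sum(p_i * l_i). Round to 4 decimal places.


Weighted contributions p_i * l_i:
  B: (9/53) * 3 = 27/53
  F: (5/53) * 5 = 25/53
  D: (20/53) * 2 = 40/53
  H: (19/53) * 2 = 38/53
Sum = (27 + 25 + 40 + 38)/53 = 130/53

L = 130/53 = 2.4528 bits/symbol


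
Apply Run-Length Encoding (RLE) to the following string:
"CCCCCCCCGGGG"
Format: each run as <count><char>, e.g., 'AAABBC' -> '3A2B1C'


Scanning runs left to right:
  i=0: run of 'C' x 8 -> '8C'
  i=8: run of 'G' x 4 -> '4G'

RLE = 8C4G


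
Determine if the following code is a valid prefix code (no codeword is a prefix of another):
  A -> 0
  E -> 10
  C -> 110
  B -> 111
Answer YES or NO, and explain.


Checking each pair (does one codeword prefix another?):
  A='0' vs E='10': no prefix
  A='0' vs C='110': no prefix
  A='0' vs B='111': no prefix
  E='10' vs A='0': no prefix
  E='10' vs C='110': no prefix
  E='10' vs B='111': no prefix
  C='110' vs A='0': no prefix
  C='110' vs E='10': no prefix
  C='110' vs B='111': no prefix
  B='111' vs A='0': no prefix
  B='111' vs E='10': no prefix
  B='111' vs C='110': no prefix
No violation found over all pairs.

YES -- this is a valid prefix code. No codeword is a prefix of any other codeword.


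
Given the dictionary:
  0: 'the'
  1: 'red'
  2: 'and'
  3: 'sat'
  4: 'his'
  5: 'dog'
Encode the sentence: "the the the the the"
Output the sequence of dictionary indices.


Look up each word in the dictionary:
  'the' -> 0
  'the' -> 0
  'the' -> 0
  'the' -> 0
  'the' -> 0

Encoded: [0, 0, 0, 0, 0]


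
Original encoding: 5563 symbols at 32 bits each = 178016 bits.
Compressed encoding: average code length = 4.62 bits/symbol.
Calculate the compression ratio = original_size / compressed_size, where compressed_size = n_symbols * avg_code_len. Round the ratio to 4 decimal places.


original_size = n_symbols * orig_bits = 5563 * 32 = 178016 bits
compressed_size = n_symbols * avg_code_len = 5563 * 4.62 = 25701.06 bits
ratio = original_size / compressed_size = 178016 / 25701.06 = 6.9264

Compression ratio = 6.9264


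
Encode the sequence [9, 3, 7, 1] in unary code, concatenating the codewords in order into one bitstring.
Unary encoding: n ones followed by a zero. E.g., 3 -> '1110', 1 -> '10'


Encode each number as n ones followed by a terminating 0:
  9 -> 1111111110 (10 bits)
  3 -> 1110 (4 bits)
  7 -> 11111110 (8 bits)
  1 -> 10 (2 bits)
Total length = 10 + 4 + 8 + 2 = 24 bits.

Unary([9, 3, 7, 1]) = 111111111011101111111010 (24 bits)


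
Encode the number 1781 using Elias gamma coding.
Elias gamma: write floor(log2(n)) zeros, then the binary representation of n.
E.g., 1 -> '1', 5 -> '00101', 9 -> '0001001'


num_bits = floor(log2(1781)) + 1 = 11
leading_zeros = num_bits - 1 = 10
binary(1781) = 11011110101

Elias gamma(1781) = '0000000000' + '11011110101' = 000000000011011110101 (21 bits)


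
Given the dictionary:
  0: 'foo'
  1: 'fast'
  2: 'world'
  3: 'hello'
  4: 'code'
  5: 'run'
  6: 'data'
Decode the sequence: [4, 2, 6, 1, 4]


Look up each index in the dictionary:
  4 -> 'code'
  2 -> 'world'
  6 -> 'data'
  1 -> 'fast'
  4 -> 'code'

Decoded: "code world data fast code"


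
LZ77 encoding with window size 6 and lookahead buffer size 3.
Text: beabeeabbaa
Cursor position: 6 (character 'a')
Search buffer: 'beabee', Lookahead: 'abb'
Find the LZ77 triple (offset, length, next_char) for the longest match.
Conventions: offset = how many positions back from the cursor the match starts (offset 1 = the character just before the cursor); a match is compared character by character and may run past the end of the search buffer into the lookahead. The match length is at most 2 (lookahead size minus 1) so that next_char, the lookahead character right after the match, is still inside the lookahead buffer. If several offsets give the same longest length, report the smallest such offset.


Try each offset into the search buffer:
  offset=1 (pos 5, char 'e'): match length 0
  offset=2 (pos 4, char 'e'): match length 0
  offset=3 (pos 3, char 'b'): match length 0
  offset=4 (pos 2, char 'a'): match length 2
  offset=5 (pos 1, char 'e'): match length 0
  offset=6 (pos 0, char 'b'): match length 0
Longest match has length 2 at offset 4.
next_char = character at position 6 + 2 = 8 -> 'b'

Best match: offset=4, length=2 (matching 'ab' starting at position 2)
LZ77 triple: (4, 2, 'b')


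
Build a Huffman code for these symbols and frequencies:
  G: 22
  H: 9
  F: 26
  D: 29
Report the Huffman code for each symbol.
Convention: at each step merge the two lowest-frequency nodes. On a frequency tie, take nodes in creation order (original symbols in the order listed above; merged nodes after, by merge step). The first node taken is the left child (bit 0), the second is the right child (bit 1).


Huffman tree construction:
Step 1: Merge H(9) + G(22) = 31
Step 2: Merge F(26) + D(29) = 55
Step 3: Merge (H+G)(31) + (F+D)(55) = 86
Read each symbol's code off the tree from the root (left child = 0, right child = 1).

Codes:
  G: 01 (length 2)
  H: 00 (length 2)
  F: 10 (length 2)
  D: 11 (length 2)
Average code length: 172/86 = 2.0000 bits/symbol


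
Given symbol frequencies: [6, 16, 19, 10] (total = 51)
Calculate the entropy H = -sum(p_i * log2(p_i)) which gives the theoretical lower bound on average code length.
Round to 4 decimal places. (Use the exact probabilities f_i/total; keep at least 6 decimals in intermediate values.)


Per-symbol terms -p_i * log2(p_i) with p_i = f_i/51:
  p = 6/51 = 0.117647: log2(p) = -3.087463, -p*log2(p) = 0.363231
  p = 16/51 = 0.313725: log2(p) = -1.672425, -p*log2(p) = 0.524682
  p = 19/51 = 0.372549: log2(p) = -1.424498, -p*log2(p) = 0.530695
  p = 10/51 = 0.196078: log2(p) = -2.350497, -p*log2(p) = 0.460882
H = 0.363231 + 0.524682 + 0.530695 + 0.460882 = 1.879490

H = 1.8795 bits/symbol


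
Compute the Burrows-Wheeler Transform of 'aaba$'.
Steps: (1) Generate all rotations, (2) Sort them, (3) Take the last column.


Rotations (sorted):
  0: $aaba -> last char: a
  1: a$aab -> last char: b
  2: aaba$ -> last char: $
  3: aba$a -> last char: a
  4: ba$aa -> last char: a


BWT = ab$aa


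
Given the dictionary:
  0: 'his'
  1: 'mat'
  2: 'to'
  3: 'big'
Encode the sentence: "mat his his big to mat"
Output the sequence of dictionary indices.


Look up each word in the dictionary:
  'mat' -> 1
  'his' -> 0
  'his' -> 0
  'big' -> 3
  'to' -> 2
  'mat' -> 1

Encoded: [1, 0, 0, 3, 2, 1]


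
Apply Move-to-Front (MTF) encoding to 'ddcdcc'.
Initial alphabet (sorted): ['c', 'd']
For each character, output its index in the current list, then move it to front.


MTF encoding:
'd': index 1 in ['c', 'd'] -> ['d', 'c']
'd': index 0 in ['d', 'c'] -> ['d', 'c']
'c': index 1 in ['d', 'c'] -> ['c', 'd']
'd': index 1 in ['c', 'd'] -> ['d', 'c']
'c': index 1 in ['d', 'c'] -> ['c', 'd']
'c': index 0 in ['c', 'd'] -> ['c', 'd']


Output: [1, 0, 1, 1, 1, 0]


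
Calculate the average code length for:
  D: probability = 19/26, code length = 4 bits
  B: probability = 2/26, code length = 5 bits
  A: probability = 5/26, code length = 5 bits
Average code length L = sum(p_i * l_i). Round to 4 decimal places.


Weighted contributions p_i * l_i:
  D: (19/26) * 4 = 76/26
  B: (2/26) * 5 = 10/26
  A: (5/26) * 5 = 25/26
Sum = (76 + 10 + 25)/26 = 111/26

L = 111/26 = 4.2692 bits/symbol


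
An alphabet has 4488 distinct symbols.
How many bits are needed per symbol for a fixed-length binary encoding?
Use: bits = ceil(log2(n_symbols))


log2(4488) = 12.1319
Bracket: 2^12 = 4096 < 4488 <= 2^13 = 8192
So ceil(log2(4488)) = 13

bits = ceil(log2(4488)) = ceil(12.1319) = 13 bits


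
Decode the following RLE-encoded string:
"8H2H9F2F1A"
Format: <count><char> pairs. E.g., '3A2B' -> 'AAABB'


Expanding each <count><char> pair:
  8H -> 'HHHHHHHH'
  2H -> 'HH'
  9F -> 'FFFFFFFFF'
  2F -> 'FF'
  1A -> 'A'

Decoded = HHHHHHHHHHFFFFFFFFFFFA


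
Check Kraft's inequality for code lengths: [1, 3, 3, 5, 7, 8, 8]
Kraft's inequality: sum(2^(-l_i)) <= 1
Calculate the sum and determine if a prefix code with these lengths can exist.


Sum = 2^(-1) + 2^(-3) + 2^(-3) + 2^(-5) + 2^(-7) + 2^(-8) + 2^(-8)
    = 0.5 + 0.125 + 0.125 + 0.03125 + 0.0078125 + 0.00390625 + 0.00390625
    = 204/256 = 0.796875
Since 0.796875 <= 1, Kraft's inequality IS satisfied.
A prefix code with these lengths CAN exist.

Kraft sum = 0.796875. Satisfied.


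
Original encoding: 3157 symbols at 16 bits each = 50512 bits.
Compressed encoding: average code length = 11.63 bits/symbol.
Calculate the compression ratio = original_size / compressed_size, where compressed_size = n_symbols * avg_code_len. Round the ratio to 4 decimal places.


original_size = n_symbols * orig_bits = 3157 * 16 = 50512 bits
compressed_size = n_symbols * avg_code_len = 3157 * 11.63 = 36715.91 bits
ratio = original_size / compressed_size = 50512 / 36715.91 = 1.3758

Compression ratio = 1.3758


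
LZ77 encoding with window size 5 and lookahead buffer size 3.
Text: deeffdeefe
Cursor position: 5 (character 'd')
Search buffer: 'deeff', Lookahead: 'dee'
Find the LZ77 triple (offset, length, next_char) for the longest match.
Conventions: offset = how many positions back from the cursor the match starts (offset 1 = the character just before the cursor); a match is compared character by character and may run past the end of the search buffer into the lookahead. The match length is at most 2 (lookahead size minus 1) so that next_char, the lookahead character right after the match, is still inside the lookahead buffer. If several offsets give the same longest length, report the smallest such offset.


Try each offset into the search buffer:
  offset=1 (pos 4, char 'f'): match length 0
  offset=2 (pos 3, char 'f'): match length 0
  offset=3 (pos 2, char 'e'): match length 0
  offset=4 (pos 1, char 'e'): match length 0
  offset=5 (pos 0, char 'd'): match length 2
Longest match has length 2 at offset 5.
next_char = character at position 5 + 2 = 7 -> 'e'

Best match: offset=5, length=2 (matching 'de' starting at position 0)
LZ77 triple: (5, 2, 'e')


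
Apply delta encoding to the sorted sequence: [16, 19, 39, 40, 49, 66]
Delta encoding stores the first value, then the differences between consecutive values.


First value: 16
Deltas:
  19 - 16 = 3
  39 - 19 = 20
  40 - 39 = 1
  49 - 40 = 9
  66 - 49 = 17


Delta encoded: [16, 3, 20, 1, 9, 17]


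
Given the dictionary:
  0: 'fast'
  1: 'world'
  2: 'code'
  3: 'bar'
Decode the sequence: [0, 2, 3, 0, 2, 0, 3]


Look up each index in the dictionary:
  0 -> 'fast'
  2 -> 'code'
  3 -> 'bar'
  0 -> 'fast'
  2 -> 'code'
  0 -> 'fast'
  3 -> 'bar'

Decoded: "fast code bar fast code fast bar"


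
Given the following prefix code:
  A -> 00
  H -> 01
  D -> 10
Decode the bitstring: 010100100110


Decoding step by step:
Bits 01 -> H
Bits 01 -> H
Bits 00 -> A
Bits 10 -> D
Bits 01 -> H
Bits 10 -> D


Decoded message: HHADHD


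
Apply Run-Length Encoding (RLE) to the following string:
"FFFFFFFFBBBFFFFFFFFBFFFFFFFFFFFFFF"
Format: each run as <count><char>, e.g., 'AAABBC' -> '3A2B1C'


Scanning runs left to right:
  i=0: run of 'F' x 8 -> '8F'
  i=8: run of 'B' x 3 -> '3B'
  i=11: run of 'F' x 8 -> '8F'
  i=19: run of 'B' x 1 -> '1B'
  i=20: run of 'F' x 14 -> '14F'

RLE = 8F3B8F1B14F


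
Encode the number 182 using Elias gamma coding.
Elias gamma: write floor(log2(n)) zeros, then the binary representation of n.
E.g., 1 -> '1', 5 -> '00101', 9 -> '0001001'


num_bits = floor(log2(182)) + 1 = 8
leading_zeros = num_bits - 1 = 7
binary(182) = 10110110

Elias gamma(182) = '0000000' + '10110110' = 000000010110110 (15 bits)


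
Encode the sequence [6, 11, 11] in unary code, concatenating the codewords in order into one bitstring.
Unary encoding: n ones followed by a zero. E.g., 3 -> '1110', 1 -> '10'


Encode each number as n ones followed by a terminating 0:
  6 -> 1111110 (7 bits)
  11 -> 111111111110 (12 bits)
  11 -> 111111111110 (12 bits)
Total length = 7 + 12 + 12 = 31 bits.

Unary([6, 11, 11]) = 1111110111111111110111111111110 (31 bits)


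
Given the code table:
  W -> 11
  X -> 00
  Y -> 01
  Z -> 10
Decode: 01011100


Decoding:
01 -> Y
01 -> Y
11 -> W
00 -> X


Result: YYWX


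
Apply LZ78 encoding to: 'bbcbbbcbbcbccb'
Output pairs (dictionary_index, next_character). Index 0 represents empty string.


LZ78 encoding steps:
Dictionary: {0: ''}
Step 1: w='' (idx 0), next='b' -> output (0, 'b'), add 'b' as idx 1
Step 2: w='b' (idx 1), next='c' -> output (1, 'c'), add 'bc' as idx 2
Step 3: w='b' (idx 1), next='b' -> output (1, 'b'), add 'bb' as idx 3
Step 4: w='bc' (idx 2), next='b' -> output (2, 'b'), add 'bcb' as idx 4
Step 5: w='bcb' (idx 4), next='c' -> output (4, 'c'), add 'bcbc' as idx 5
Step 6: w='' (idx 0), next='c' -> output (0, 'c'), add 'c' as idx 6
Step 7: w='b' (idx 1), end of input -> output (1, '')


Encoded: [(0, 'b'), (1, 'c'), (1, 'b'), (2, 'b'), (4, 'c'), (0, 'c'), (1, '')]


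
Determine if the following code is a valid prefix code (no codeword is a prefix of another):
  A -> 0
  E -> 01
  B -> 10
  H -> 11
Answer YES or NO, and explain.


Checking each pair (does one codeword prefix another?):
  A='0' vs E='01': prefix -- VIOLATION

NO -- this is NOT a valid prefix code. A (0) is a prefix of E (01).


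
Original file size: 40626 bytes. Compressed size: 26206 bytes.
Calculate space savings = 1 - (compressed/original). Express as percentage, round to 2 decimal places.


ratio = compressed/original = 26206/40626 = 0.645055
savings = 1 - ratio = 1 - 0.645055 = 0.354945
as a percentage: 0.354945 * 100 = 35.49%

Space savings = 1 - 26206/40626 = 35.49%


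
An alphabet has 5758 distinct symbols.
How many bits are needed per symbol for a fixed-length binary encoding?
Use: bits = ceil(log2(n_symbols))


log2(5758) = 12.4914
Bracket: 2^12 = 4096 < 5758 <= 2^13 = 8192
So ceil(log2(5758)) = 13

bits = ceil(log2(5758)) = ceil(12.4914) = 13 bits


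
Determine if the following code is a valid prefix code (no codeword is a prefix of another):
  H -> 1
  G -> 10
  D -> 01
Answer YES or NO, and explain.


Checking each pair (does one codeword prefix another?):
  H='1' vs G='10': prefix -- VIOLATION

NO -- this is NOT a valid prefix code. H (1) is a prefix of G (10).


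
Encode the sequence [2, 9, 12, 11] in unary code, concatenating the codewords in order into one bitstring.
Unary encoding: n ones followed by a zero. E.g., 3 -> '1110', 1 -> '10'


Encode each number as n ones followed by a terminating 0:
  2 -> 110 (3 bits)
  9 -> 1111111110 (10 bits)
  12 -> 1111111111110 (13 bits)
  11 -> 111111111110 (12 bits)
Total length = 3 + 10 + 13 + 12 = 38 bits.

Unary([2, 9, 12, 11]) = 11011111111101111111111110111111111110 (38 bits)


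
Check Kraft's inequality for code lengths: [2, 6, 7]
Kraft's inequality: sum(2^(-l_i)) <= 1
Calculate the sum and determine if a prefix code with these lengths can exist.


Sum = 2^(-2) + 2^(-6) + 2^(-7)
    = 0.25 + 0.015625 + 0.0078125
    = 35/128 = 0.2734375
Since 0.2734375 <= 1, Kraft's inequality IS satisfied.
A prefix code with these lengths CAN exist.

Kraft sum = 0.2734375. Satisfied.


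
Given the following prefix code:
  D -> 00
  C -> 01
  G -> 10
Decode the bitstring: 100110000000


Decoding step by step:
Bits 10 -> G
Bits 01 -> C
Bits 10 -> G
Bits 00 -> D
Bits 00 -> D
Bits 00 -> D


Decoded message: GCGDDD


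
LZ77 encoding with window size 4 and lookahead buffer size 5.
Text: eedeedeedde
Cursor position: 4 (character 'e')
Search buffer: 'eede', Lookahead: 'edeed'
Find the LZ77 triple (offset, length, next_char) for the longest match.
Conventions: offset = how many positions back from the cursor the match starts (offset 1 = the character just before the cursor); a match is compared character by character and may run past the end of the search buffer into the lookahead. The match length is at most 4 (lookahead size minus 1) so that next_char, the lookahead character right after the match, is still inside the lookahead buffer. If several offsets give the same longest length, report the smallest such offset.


Try each offset into the search buffer:
  offset=1 (pos 3, char 'e'): match length 1
  offset=2 (pos 2, char 'd'): match length 0
  offset=3 (pos 1, char 'e'): match length 4
  offset=4 (pos 0, char 'e'): match length 1
Longest match has length 4 at offset 3.
next_char = character at position 4 + 4 = 8 -> 'd'

Best match: offset=3, length=4 (matching 'edee' starting at position 1)
LZ77 triple: (3, 4, 'd')


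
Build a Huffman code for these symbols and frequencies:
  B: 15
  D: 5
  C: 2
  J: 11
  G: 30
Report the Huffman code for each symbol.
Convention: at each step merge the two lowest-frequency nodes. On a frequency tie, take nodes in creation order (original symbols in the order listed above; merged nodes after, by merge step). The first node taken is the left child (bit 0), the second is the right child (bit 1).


Huffman tree construction:
Step 1: Merge C(2) + D(5) = 7
Step 2: Merge (C+D)(7) + J(11) = 18
Step 3: Merge B(15) + ((C+D)+J)(18) = 33
Step 4: Merge G(30) + (B+((C+D)+J))(33) = 63
Read each symbol's code off the tree from the root (left child = 0, right child = 1).

Codes:
  B: 10 (length 2)
  D: 1101 (length 4)
  C: 1100 (length 4)
  J: 111 (length 3)
  G: 0 (length 1)
Average code length: 121/63 = 1.9206 bits/symbol


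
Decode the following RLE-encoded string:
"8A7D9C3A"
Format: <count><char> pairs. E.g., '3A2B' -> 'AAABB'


Expanding each <count><char> pair:
  8A -> 'AAAAAAAA'
  7D -> 'DDDDDDD'
  9C -> 'CCCCCCCCC'
  3A -> 'AAA'

Decoded = AAAAAAAADDDDDDDCCCCCCCCCAAA


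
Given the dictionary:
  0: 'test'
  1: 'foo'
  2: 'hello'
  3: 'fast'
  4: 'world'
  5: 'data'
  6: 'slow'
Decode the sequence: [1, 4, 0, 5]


Look up each index in the dictionary:
  1 -> 'foo'
  4 -> 'world'
  0 -> 'test'
  5 -> 'data'

Decoded: "foo world test data"


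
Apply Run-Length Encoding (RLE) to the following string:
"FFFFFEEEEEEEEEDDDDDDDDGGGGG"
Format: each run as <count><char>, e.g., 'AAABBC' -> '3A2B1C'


Scanning runs left to right:
  i=0: run of 'F' x 5 -> '5F'
  i=5: run of 'E' x 9 -> '9E'
  i=14: run of 'D' x 8 -> '8D'
  i=22: run of 'G' x 5 -> '5G'

RLE = 5F9E8D5G


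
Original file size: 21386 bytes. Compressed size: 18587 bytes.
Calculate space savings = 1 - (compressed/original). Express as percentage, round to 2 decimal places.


ratio = compressed/original = 18587/21386 = 0.86912
savings = 1 - ratio = 1 - 0.86912 = 0.13088
as a percentage: 0.13088 * 100 = 13.09%

Space savings = 1 - 18587/21386 = 13.09%


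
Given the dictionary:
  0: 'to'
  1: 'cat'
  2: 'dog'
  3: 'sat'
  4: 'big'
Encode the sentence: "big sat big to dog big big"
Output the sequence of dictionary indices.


Look up each word in the dictionary:
  'big' -> 4
  'sat' -> 3
  'big' -> 4
  'to' -> 0
  'dog' -> 2
  'big' -> 4
  'big' -> 4

Encoded: [4, 3, 4, 0, 2, 4, 4]


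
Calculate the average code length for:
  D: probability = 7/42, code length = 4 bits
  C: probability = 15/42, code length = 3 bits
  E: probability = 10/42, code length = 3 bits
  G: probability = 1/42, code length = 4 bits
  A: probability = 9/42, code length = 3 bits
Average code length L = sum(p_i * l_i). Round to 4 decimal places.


Weighted contributions p_i * l_i:
  D: (7/42) * 4 = 28/42
  C: (15/42) * 3 = 45/42
  E: (10/42) * 3 = 30/42
  G: (1/42) * 4 = 4/42
  A: (9/42) * 3 = 27/42
Sum = (28 + 45 + 30 + 4 + 27)/42 = 134/42

L = 134/42 = 3.1905 bits/symbol


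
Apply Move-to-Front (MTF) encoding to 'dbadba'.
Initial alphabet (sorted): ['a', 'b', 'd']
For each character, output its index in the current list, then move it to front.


MTF encoding:
'd': index 2 in ['a', 'b', 'd'] -> ['d', 'a', 'b']
'b': index 2 in ['d', 'a', 'b'] -> ['b', 'd', 'a']
'a': index 2 in ['b', 'd', 'a'] -> ['a', 'b', 'd']
'd': index 2 in ['a', 'b', 'd'] -> ['d', 'a', 'b']
'b': index 2 in ['d', 'a', 'b'] -> ['b', 'd', 'a']
'a': index 2 in ['b', 'd', 'a'] -> ['a', 'b', 'd']


Output: [2, 2, 2, 2, 2, 2]


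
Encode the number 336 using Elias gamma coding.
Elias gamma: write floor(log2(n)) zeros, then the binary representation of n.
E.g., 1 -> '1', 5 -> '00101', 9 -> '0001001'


num_bits = floor(log2(336)) + 1 = 9
leading_zeros = num_bits - 1 = 8
binary(336) = 101010000

Elias gamma(336) = '00000000' + '101010000' = 00000000101010000 (17 bits)


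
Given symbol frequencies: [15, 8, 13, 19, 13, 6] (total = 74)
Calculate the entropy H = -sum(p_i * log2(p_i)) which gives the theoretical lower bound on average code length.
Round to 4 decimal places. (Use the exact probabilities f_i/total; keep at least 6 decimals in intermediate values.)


Per-symbol terms -p_i * log2(p_i) with p_i = f_i/74:
  p = 15/74 = 0.202703: log2(p) = -2.302563, -p*log2(p) = 0.466736
  p = 8/74 = 0.108108: log2(p) = -3.209453, -p*log2(p) = 0.346968
  p = 13/74 = 0.175676: log2(p) = -2.509014, -p*log2(p) = 0.440773
  p = 19/74 = 0.256757: log2(p) = -1.961526, -p*log2(p) = 0.503635
  p = 13/74 = 0.175676: log2(p) = -2.509014, -p*log2(p) = 0.440773
  p = 6/74 = 0.081081: log2(p) = -3.624491, -p*log2(p) = 0.293878
H = 0.466736 + 0.346968 + 0.440773 + 0.503635 + 0.440773 + 0.293878 = 2.492763

H = 2.4928 bits/symbol


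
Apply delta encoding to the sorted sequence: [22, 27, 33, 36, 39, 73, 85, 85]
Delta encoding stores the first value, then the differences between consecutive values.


First value: 22
Deltas:
  27 - 22 = 5
  33 - 27 = 6
  36 - 33 = 3
  39 - 36 = 3
  73 - 39 = 34
  85 - 73 = 12
  85 - 85 = 0


Delta encoded: [22, 5, 6, 3, 3, 34, 12, 0]


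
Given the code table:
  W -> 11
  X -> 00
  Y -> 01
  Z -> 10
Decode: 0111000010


Decoding:
01 -> Y
11 -> W
00 -> X
00 -> X
10 -> Z


Result: YWXXZ


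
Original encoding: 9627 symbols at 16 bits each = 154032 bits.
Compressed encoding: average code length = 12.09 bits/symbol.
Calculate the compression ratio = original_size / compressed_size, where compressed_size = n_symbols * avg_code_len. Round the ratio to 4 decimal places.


original_size = n_symbols * orig_bits = 9627 * 16 = 154032 bits
compressed_size = n_symbols * avg_code_len = 9627 * 12.09 = 116390.43 bits
ratio = original_size / compressed_size = 154032 / 116390.43 = 1.3234

Compression ratio = 1.3234


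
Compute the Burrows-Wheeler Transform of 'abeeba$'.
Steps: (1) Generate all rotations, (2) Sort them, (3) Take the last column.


Rotations (sorted):
  0: $abeeba -> last char: a
  1: a$abeeb -> last char: b
  2: abeeba$ -> last char: $
  3: ba$abee -> last char: e
  4: beeba$a -> last char: a
  5: eba$abe -> last char: e
  6: eeba$ab -> last char: b


BWT = ab$eaeb


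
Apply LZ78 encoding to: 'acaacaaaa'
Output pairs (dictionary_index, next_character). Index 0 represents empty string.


LZ78 encoding steps:
Dictionary: {0: ''}
Step 1: w='' (idx 0), next='a' -> output (0, 'a'), add 'a' as idx 1
Step 2: w='' (idx 0), next='c' -> output (0, 'c'), add 'c' as idx 2
Step 3: w='a' (idx 1), next='a' -> output (1, 'a'), add 'aa' as idx 3
Step 4: w='c' (idx 2), next='a' -> output (2, 'a'), add 'ca' as idx 4
Step 5: w='aa' (idx 3), next='a' -> output (3, 'a'), add 'aaa' as idx 5


Encoded: [(0, 'a'), (0, 'c'), (1, 'a'), (2, 'a'), (3, 'a')]


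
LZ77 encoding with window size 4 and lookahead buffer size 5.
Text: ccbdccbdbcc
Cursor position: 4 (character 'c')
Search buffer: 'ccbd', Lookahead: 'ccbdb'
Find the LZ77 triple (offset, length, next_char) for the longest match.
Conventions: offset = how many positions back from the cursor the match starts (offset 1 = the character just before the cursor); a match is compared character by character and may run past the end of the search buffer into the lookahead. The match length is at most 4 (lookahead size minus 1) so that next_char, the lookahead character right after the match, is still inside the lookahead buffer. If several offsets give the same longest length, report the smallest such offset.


Try each offset into the search buffer:
  offset=1 (pos 3, char 'd'): match length 0
  offset=2 (pos 2, char 'b'): match length 0
  offset=3 (pos 1, char 'c'): match length 1
  offset=4 (pos 0, char 'c'): match length 4
Longest match has length 4 at offset 4.
next_char = character at position 4 + 4 = 8 -> 'b'

Best match: offset=4, length=4 (matching 'ccbd' starting at position 0)
LZ77 triple: (4, 4, 'b')
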